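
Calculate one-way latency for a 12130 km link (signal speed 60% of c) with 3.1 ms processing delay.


Speed = 0.6 * 3e5 km/s = 180000 km/s
Propagation delay = 12130 / 180000 = 0.0674 s = 67.3889 ms
Processing delay = 3.1 ms
Total one-way latency = 70.4889 ms


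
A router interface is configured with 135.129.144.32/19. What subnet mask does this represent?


/19 means 19 network bits, 13 host bits
Binary: 11111111111111111110000000000000
Mask: 255.255.224.0


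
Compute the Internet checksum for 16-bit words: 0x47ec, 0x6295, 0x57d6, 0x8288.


Sum all words (with carry folding):
+ 0x47ec = 0x47ec
+ 0x6295 = 0xaa81
+ 0x57d6 = 0x0258
+ 0x8288 = 0x84e0
One's complement: ~0x84e0
Checksum = 0x7b1f


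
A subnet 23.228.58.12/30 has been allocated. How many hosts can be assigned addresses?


Host bits = 32 - 30 = 2
Total addresses = 2^2 = 4
Usable = total - 2 (network and broadcast)
Usable hosts: 2


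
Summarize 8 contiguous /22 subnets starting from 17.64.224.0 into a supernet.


Original prefix: /22
Number of subnets: 8 = 2^3
New prefix = 22 - 3 = 19
Supernet: 17.64.224.0/19


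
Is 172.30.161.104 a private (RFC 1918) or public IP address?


RFC 1918 private ranges:
  10.0.0.0/8 (10.0.0.0 - 10.255.255.255)
  172.16.0.0/12 (172.16.0.0 - 172.31.255.255)
  192.168.0.0/16 (192.168.0.0 - 192.168.255.255)
Private (in 172.16.0.0/12)


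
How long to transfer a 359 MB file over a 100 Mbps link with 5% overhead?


Effective throughput = 100 * (1 - 5/100) = 95 Mbps
File size in Mb = 359 * 8 = 2872 Mb
Time = 2872 / 95
Time = 30.2316 seconds


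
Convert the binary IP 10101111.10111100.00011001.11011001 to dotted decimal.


10101111 = 175
10111100 = 188
00011001 = 25
11011001 = 217
IP: 175.188.25.217


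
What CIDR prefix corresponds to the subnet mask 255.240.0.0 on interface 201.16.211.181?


Binary: 11111111.11110000.00000000.00000000
Count leading 1s
Prefix: /12


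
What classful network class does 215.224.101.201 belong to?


First octet: 215
Binary: 11010111
110xxxxx -> Class C (192-223)
Class C, default mask 255.255.255.0 (/24)


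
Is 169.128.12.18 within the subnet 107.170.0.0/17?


Subnet network: 107.170.0.0
Test IP AND mask: 169.128.0.0
No, 169.128.12.18 is not in 107.170.0.0/17


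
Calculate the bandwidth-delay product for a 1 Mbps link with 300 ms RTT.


BDP = bandwidth * RTT
= 1 Mbps * 300 ms
= 1 * 1e6 * 300 / 1000 bits
= 300000 bits
= 37500 bytes
= 36.6211 KB
BDP = 300000 bits (37500 bytes)


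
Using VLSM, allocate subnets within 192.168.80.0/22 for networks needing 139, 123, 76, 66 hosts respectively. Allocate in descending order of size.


139 hosts -> /24 (254 usable): 192.168.80.0/24
123 hosts -> /25 (126 usable): 192.168.81.0/25
76 hosts -> /25 (126 usable): 192.168.81.128/25
66 hosts -> /25 (126 usable): 192.168.82.0/25
Allocation: 192.168.80.0/24 (139 hosts, 254 usable); 192.168.81.0/25 (123 hosts, 126 usable); 192.168.81.128/25 (76 hosts, 126 usable); 192.168.82.0/25 (66 hosts, 126 usable)


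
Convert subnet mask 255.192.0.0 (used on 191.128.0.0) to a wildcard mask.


Subnet mask: 255.192.0.0
Wildcard = 255.255.255.255 - subnet mask
255 - 255 = 0
255 - 192 = 63
255 - 0 = 255
255 - 0 = 255
Wildcard: 0.63.255.255


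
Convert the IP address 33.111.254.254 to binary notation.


33 = 00100001
111 = 01101111
254 = 11111110
254 = 11111110
Binary: 00100001.01101111.11111110.11111110


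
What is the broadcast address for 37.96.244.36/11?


Network: 37.96.0.0/11
Host bits = 21
Set all host bits to 1:
Broadcast: 37.127.255.255


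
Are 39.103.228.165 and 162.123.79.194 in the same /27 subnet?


Mask: 255.255.255.224
39.103.228.165 AND mask = 39.103.228.160
162.123.79.194 AND mask = 162.123.79.192
No, different subnets (39.103.228.160 vs 162.123.79.192)


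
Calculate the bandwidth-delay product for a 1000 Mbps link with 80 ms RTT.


BDP = bandwidth * RTT
= 1000 Mbps * 80 ms
= 1000 * 1e6 * 80 / 1000 bits
= 80000000 bits
= 10000000 bytes
= 9765.625 KB
BDP = 80000000 bits (10000000 bytes)


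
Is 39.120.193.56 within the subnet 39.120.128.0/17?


Subnet network: 39.120.128.0
Test IP AND mask: 39.120.128.0
Yes, 39.120.193.56 is in 39.120.128.0/17


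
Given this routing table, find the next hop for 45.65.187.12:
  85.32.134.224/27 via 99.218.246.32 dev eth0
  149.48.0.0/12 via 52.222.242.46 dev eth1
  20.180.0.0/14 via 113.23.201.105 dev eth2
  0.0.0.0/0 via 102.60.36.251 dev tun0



Longest prefix match for 45.65.187.12:
  /27 85.32.134.224: no
  /12 149.48.0.0: no
  /14 20.180.0.0: no
  /0 0.0.0.0: MATCH
Selected: next-hop 102.60.36.251 via tun0 (matched /0)


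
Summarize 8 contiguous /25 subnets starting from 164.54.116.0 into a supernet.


Original prefix: /25
Number of subnets: 8 = 2^3
New prefix = 25 - 3 = 22
Supernet: 164.54.116.0/22


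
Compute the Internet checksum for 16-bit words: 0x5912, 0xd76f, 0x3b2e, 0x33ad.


Sum all words (with carry folding):
+ 0x5912 = 0x5912
+ 0xd76f = 0x3082
+ 0x3b2e = 0x6bb0
+ 0x33ad = 0x9f5d
One's complement: ~0x9f5d
Checksum = 0x60a2


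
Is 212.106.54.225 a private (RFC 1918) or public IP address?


RFC 1918 private ranges:
  10.0.0.0/8 (10.0.0.0 - 10.255.255.255)
  172.16.0.0/12 (172.16.0.0 - 172.31.255.255)
  192.168.0.0/16 (192.168.0.0 - 192.168.255.255)
Public (not in any RFC 1918 range)


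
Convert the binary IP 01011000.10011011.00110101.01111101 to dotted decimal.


01011000 = 88
10011011 = 155
00110101 = 53
01111101 = 125
IP: 88.155.53.125


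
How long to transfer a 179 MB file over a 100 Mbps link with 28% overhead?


Effective throughput = 100 * (1 - 28/100) = 72 Mbps
File size in Mb = 179 * 8 = 1432 Mb
Time = 1432 / 72
Time = 19.8889 seconds


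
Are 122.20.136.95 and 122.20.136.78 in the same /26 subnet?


Mask: 255.255.255.192
122.20.136.95 AND mask = 122.20.136.64
122.20.136.78 AND mask = 122.20.136.64
Yes, same subnet (122.20.136.64)


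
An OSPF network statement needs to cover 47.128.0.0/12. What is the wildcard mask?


Subnet mask: 255.240.0.0
Wildcard = 255.255.255.255 - subnet mask
255 - 255 = 0
255 - 240 = 15
255 - 0 = 255
255 - 0 = 255
Wildcard: 0.15.255.255


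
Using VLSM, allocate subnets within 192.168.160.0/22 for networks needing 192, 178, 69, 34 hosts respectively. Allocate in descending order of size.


192 hosts -> /24 (254 usable): 192.168.160.0/24
178 hosts -> /24 (254 usable): 192.168.161.0/24
69 hosts -> /25 (126 usable): 192.168.162.0/25
34 hosts -> /26 (62 usable): 192.168.162.128/26
Allocation: 192.168.160.0/24 (192 hosts, 254 usable); 192.168.161.0/24 (178 hosts, 254 usable); 192.168.162.0/25 (69 hosts, 126 usable); 192.168.162.128/26 (34 hosts, 62 usable)


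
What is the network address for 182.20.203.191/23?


IP:   10110110.00010100.11001011.10111111
Mask: 11111111.11111111.11111110.00000000
AND operation:
Net:  10110110.00010100.11001010.00000000
Network: 182.20.202.0/23


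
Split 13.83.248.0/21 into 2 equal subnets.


New prefix = 21 + 1 = 22
Each subnet has 1024 addresses
  13.83.248.0/22
  13.83.252.0/22
Subnets: 13.83.248.0/22, 13.83.252.0/22


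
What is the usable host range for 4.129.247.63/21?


Network: 4.129.240.0
Broadcast: 4.129.247.255
First usable = network + 1
Last usable = broadcast - 1
Range: 4.129.240.1 to 4.129.247.254


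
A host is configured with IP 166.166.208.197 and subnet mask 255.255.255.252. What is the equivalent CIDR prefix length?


Binary: 11111111.11111111.11111111.11111100
Count leading 1s
Prefix: /30


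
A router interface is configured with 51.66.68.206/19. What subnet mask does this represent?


/19 means 19 network bits, 13 host bits
Binary: 11111111111111111110000000000000
Mask: 255.255.224.0


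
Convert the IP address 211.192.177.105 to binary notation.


211 = 11010011
192 = 11000000
177 = 10110001
105 = 01101001
Binary: 11010011.11000000.10110001.01101001


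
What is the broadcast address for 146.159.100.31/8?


Network: 146.0.0.0/8
Host bits = 24
Set all host bits to 1:
Broadcast: 146.255.255.255


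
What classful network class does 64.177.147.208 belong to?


First octet: 64
Binary: 01000000
0xxxxxxx -> Class A (1-126)
Class A, default mask 255.0.0.0 (/8)


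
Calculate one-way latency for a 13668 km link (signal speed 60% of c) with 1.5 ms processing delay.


Speed = 0.6 * 3e5 km/s = 180000 km/s
Propagation delay = 13668 / 180000 = 0.0759 s = 75.9333 ms
Processing delay = 1.5 ms
Total one-way latency = 77.4333 ms


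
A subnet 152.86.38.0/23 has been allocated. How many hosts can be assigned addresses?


Host bits = 32 - 23 = 9
Total addresses = 2^9 = 512
Usable = total - 2 (network and broadcast)
Usable hosts: 510


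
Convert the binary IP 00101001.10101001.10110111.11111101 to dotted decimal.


00101001 = 41
10101001 = 169
10110111 = 183
11111101 = 253
IP: 41.169.183.253


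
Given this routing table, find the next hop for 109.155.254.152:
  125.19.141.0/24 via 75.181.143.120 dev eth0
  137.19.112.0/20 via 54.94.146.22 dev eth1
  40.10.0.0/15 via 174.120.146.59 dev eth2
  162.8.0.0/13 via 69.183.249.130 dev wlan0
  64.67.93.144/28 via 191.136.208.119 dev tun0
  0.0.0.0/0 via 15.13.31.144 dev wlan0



Longest prefix match for 109.155.254.152:
  /24 125.19.141.0: no
  /20 137.19.112.0: no
  /15 40.10.0.0: no
  /13 162.8.0.0: no
  /28 64.67.93.144: no
  /0 0.0.0.0: MATCH
Selected: next-hop 15.13.31.144 via wlan0 (matched /0)


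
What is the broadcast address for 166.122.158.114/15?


Network: 166.122.0.0/15
Host bits = 17
Set all host bits to 1:
Broadcast: 166.123.255.255


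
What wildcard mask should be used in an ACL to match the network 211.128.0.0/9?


Subnet mask: 255.128.0.0
Wildcard = 255.255.255.255 - subnet mask
255 - 255 = 0
255 - 128 = 127
255 - 0 = 255
255 - 0 = 255
Wildcard: 0.127.255.255


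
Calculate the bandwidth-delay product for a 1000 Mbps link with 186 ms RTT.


BDP = bandwidth * RTT
= 1000 Mbps * 186 ms
= 1000 * 1e6 * 186 / 1000 bits
= 186000000 bits
= 23250000 bytes
= 22705.0781 KB
BDP = 186000000 bits (23250000 bytes)


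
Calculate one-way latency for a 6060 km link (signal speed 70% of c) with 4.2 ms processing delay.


Speed = 0.7 * 3e5 km/s = 210000 km/s
Propagation delay = 6060 / 210000 = 0.0289 s = 28.8571 ms
Processing delay = 4.2 ms
Total one-way latency = 33.0571 ms


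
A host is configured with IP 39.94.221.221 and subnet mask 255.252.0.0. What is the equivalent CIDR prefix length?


Binary: 11111111.11111100.00000000.00000000
Count leading 1s
Prefix: /14


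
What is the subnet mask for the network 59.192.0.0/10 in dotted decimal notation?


/10 means 10 network bits, 22 host bits
Binary: 11111111110000000000000000000000
Mask: 255.192.0.0


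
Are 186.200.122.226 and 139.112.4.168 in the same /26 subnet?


Mask: 255.255.255.192
186.200.122.226 AND mask = 186.200.122.192
139.112.4.168 AND mask = 139.112.4.128
No, different subnets (186.200.122.192 vs 139.112.4.128)


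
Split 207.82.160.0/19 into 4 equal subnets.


New prefix = 19 + 2 = 21
Each subnet has 2048 addresses
  207.82.160.0/21
  207.82.168.0/21
  207.82.176.0/21
  207.82.184.0/21
Subnets: 207.82.160.0/21, 207.82.168.0/21, 207.82.176.0/21, 207.82.184.0/21


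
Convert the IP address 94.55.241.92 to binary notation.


94 = 01011110
55 = 00110111
241 = 11110001
92 = 01011100
Binary: 01011110.00110111.11110001.01011100


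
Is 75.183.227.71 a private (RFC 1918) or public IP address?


RFC 1918 private ranges:
  10.0.0.0/8 (10.0.0.0 - 10.255.255.255)
  172.16.0.0/12 (172.16.0.0 - 172.31.255.255)
  192.168.0.0/16 (192.168.0.0 - 192.168.255.255)
Public (not in any RFC 1918 range)


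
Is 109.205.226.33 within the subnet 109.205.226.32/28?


Subnet network: 109.205.226.32
Test IP AND mask: 109.205.226.32
Yes, 109.205.226.33 is in 109.205.226.32/28


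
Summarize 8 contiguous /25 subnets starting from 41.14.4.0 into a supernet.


Original prefix: /25
Number of subnets: 8 = 2^3
New prefix = 25 - 3 = 22
Supernet: 41.14.4.0/22


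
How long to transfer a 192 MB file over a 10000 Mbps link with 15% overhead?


Effective throughput = 10000 * (1 - 15/100) = 8500 Mbps
File size in Mb = 192 * 8 = 1536 Mb
Time = 1536 / 8500
Time = 0.1807 seconds


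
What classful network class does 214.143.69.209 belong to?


First octet: 214
Binary: 11010110
110xxxxx -> Class C (192-223)
Class C, default mask 255.255.255.0 (/24)


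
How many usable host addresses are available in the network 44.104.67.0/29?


Host bits = 32 - 29 = 3
Total addresses = 2^3 = 8
Usable = total - 2 (network and broadcast)
Usable hosts: 6


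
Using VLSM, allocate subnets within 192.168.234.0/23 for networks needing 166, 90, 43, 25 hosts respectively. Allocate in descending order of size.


166 hosts -> /24 (254 usable): 192.168.234.0/24
90 hosts -> /25 (126 usable): 192.168.235.0/25
43 hosts -> /26 (62 usable): 192.168.235.128/26
25 hosts -> /27 (30 usable): 192.168.235.192/27
Allocation: 192.168.234.0/24 (166 hosts, 254 usable); 192.168.235.0/25 (90 hosts, 126 usable); 192.168.235.128/26 (43 hosts, 62 usable); 192.168.235.192/27 (25 hosts, 30 usable)


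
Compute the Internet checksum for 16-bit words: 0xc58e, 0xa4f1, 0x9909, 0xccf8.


Sum all words (with carry folding):
+ 0xc58e = 0xc58e
+ 0xa4f1 = 0x6a80
+ 0x9909 = 0x038a
+ 0xccf8 = 0xd082
One's complement: ~0xd082
Checksum = 0x2f7d


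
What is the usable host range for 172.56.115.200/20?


Network: 172.56.112.0
Broadcast: 172.56.127.255
First usable = network + 1
Last usable = broadcast - 1
Range: 172.56.112.1 to 172.56.127.254


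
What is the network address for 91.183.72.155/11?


IP:   01011011.10110111.01001000.10011011
Mask: 11111111.11100000.00000000.00000000
AND operation:
Net:  01011011.10100000.00000000.00000000
Network: 91.160.0.0/11


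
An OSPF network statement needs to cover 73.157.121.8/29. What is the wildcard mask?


Subnet mask: 255.255.255.248
Wildcard = 255.255.255.255 - subnet mask
255 - 255 = 0
255 - 255 = 0
255 - 255 = 0
255 - 248 = 7
Wildcard: 0.0.0.7


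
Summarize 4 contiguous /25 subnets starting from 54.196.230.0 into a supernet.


Original prefix: /25
Number of subnets: 4 = 2^2
New prefix = 25 - 2 = 23
Supernet: 54.196.230.0/23


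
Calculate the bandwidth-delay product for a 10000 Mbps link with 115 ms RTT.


BDP = bandwidth * RTT
= 10000 Mbps * 115 ms
= 10000 * 1e6 * 115 / 1000 bits
= 1150000000 bits
= 143750000 bytes
= 140380.8594 KB
BDP = 1150000000 bits (143750000 bytes)


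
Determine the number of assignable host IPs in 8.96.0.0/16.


Host bits = 32 - 16 = 16
Total addresses = 2^16 = 65536
Usable = total - 2 (network and broadcast)
Usable hosts: 65534


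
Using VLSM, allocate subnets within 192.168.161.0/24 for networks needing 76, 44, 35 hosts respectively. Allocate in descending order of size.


76 hosts -> /25 (126 usable): 192.168.161.0/25
44 hosts -> /26 (62 usable): 192.168.161.128/26
35 hosts -> /26 (62 usable): 192.168.161.192/26
Allocation: 192.168.161.0/25 (76 hosts, 126 usable); 192.168.161.128/26 (44 hosts, 62 usable); 192.168.161.192/26 (35 hosts, 62 usable)


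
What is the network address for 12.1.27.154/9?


IP:   00001100.00000001.00011011.10011010
Mask: 11111111.10000000.00000000.00000000
AND operation:
Net:  00001100.00000000.00000000.00000000
Network: 12.0.0.0/9


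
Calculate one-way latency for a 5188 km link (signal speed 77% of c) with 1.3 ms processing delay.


Speed = 0.77 * 3e5 km/s = 231000 km/s
Propagation delay = 5188 / 231000 = 0.0225 s = 22.4589 ms
Processing delay = 1.3 ms
Total one-way latency = 23.7589 ms


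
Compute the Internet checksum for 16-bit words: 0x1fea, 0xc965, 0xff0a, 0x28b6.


Sum all words (with carry folding):
+ 0x1fea = 0x1fea
+ 0xc965 = 0xe94f
+ 0xff0a = 0xe85a
+ 0x28b6 = 0x1111
One's complement: ~0x1111
Checksum = 0xeeee


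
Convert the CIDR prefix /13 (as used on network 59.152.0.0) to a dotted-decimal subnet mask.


/13 means 13 network bits, 19 host bits
Binary: 11111111111110000000000000000000
Mask: 255.248.0.0


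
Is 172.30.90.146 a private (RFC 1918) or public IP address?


RFC 1918 private ranges:
  10.0.0.0/8 (10.0.0.0 - 10.255.255.255)
  172.16.0.0/12 (172.16.0.0 - 172.31.255.255)
  192.168.0.0/16 (192.168.0.0 - 192.168.255.255)
Private (in 172.16.0.0/12)


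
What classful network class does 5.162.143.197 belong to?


First octet: 5
Binary: 00000101
0xxxxxxx -> Class A (1-126)
Class A, default mask 255.0.0.0 (/8)


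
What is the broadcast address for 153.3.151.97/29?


Network: 153.3.151.96/29
Host bits = 3
Set all host bits to 1:
Broadcast: 153.3.151.103


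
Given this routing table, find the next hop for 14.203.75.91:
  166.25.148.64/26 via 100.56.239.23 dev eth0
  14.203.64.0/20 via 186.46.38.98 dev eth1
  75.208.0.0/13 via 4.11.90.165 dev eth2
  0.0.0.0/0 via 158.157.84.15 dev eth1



Longest prefix match for 14.203.75.91:
  /26 166.25.148.64: no
  /20 14.203.64.0: MATCH
  /13 75.208.0.0: no
  /0 0.0.0.0: MATCH
Selected: next-hop 186.46.38.98 via eth1 (matched /20)


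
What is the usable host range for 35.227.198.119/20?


Network: 35.227.192.0
Broadcast: 35.227.207.255
First usable = network + 1
Last usable = broadcast - 1
Range: 35.227.192.1 to 35.227.207.254


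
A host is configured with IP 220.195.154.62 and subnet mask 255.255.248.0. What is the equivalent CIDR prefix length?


Binary: 11111111.11111111.11111000.00000000
Count leading 1s
Prefix: /21


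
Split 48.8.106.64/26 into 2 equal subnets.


New prefix = 26 + 1 = 27
Each subnet has 32 addresses
  48.8.106.64/27
  48.8.106.96/27
Subnets: 48.8.106.64/27, 48.8.106.96/27


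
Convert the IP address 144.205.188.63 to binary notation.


144 = 10010000
205 = 11001101
188 = 10111100
63 = 00111111
Binary: 10010000.11001101.10111100.00111111


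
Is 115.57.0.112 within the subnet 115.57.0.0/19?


Subnet network: 115.57.0.0
Test IP AND mask: 115.57.0.0
Yes, 115.57.0.112 is in 115.57.0.0/19


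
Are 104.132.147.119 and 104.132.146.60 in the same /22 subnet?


Mask: 255.255.252.0
104.132.147.119 AND mask = 104.132.144.0
104.132.146.60 AND mask = 104.132.144.0
Yes, same subnet (104.132.144.0)


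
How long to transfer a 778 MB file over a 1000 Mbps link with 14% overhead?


Effective throughput = 1000 * (1 - 14/100) = 860 Mbps
File size in Mb = 778 * 8 = 6224 Mb
Time = 6224 / 860
Time = 7.2372 seconds


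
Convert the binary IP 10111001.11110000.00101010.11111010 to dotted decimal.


10111001 = 185
11110000 = 240
00101010 = 42
11111010 = 250
IP: 185.240.42.250


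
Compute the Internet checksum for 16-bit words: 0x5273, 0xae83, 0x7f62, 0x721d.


Sum all words (with carry folding):
+ 0x5273 = 0x5273
+ 0xae83 = 0x00f7
+ 0x7f62 = 0x8059
+ 0x721d = 0xf276
One's complement: ~0xf276
Checksum = 0x0d89


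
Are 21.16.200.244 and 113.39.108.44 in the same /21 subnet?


Mask: 255.255.248.0
21.16.200.244 AND mask = 21.16.200.0
113.39.108.44 AND mask = 113.39.104.0
No, different subnets (21.16.200.0 vs 113.39.104.0)


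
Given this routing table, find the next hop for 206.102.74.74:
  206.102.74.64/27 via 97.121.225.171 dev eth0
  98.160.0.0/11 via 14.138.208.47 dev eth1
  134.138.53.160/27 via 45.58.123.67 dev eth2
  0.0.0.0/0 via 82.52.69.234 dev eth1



Longest prefix match for 206.102.74.74:
  /27 206.102.74.64: MATCH
  /11 98.160.0.0: no
  /27 134.138.53.160: no
  /0 0.0.0.0: MATCH
Selected: next-hop 97.121.225.171 via eth0 (matched /27)


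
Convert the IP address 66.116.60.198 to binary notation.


66 = 01000010
116 = 01110100
60 = 00111100
198 = 11000110
Binary: 01000010.01110100.00111100.11000110


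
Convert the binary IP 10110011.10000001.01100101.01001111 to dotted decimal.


10110011 = 179
10000001 = 129
01100101 = 101
01001111 = 79
IP: 179.129.101.79


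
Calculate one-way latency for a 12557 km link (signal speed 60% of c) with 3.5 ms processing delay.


Speed = 0.6 * 3e5 km/s = 180000 km/s
Propagation delay = 12557 / 180000 = 0.0698 s = 69.7611 ms
Processing delay = 3.5 ms
Total one-way latency = 73.2611 ms


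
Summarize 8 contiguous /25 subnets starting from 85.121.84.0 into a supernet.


Original prefix: /25
Number of subnets: 8 = 2^3
New prefix = 25 - 3 = 22
Supernet: 85.121.84.0/22


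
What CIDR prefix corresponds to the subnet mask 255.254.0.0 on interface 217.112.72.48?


Binary: 11111111.11111110.00000000.00000000
Count leading 1s
Prefix: /15


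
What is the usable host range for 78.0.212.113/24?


Network: 78.0.212.0
Broadcast: 78.0.212.255
First usable = network + 1
Last usable = broadcast - 1
Range: 78.0.212.1 to 78.0.212.254


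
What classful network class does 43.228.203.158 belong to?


First octet: 43
Binary: 00101011
0xxxxxxx -> Class A (1-126)
Class A, default mask 255.0.0.0 (/8)


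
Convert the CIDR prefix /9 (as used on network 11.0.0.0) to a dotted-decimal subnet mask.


/9 means 9 network bits, 23 host bits
Binary: 11111111100000000000000000000000
Mask: 255.128.0.0


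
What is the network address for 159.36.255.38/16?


IP:   10011111.00100100.11111111.00100110
Mask: 11111111.11111111.00000000.00000000
AND operation:
Net:  10011111.00100100.00000000.00000000
Network: 159.36.0.0/16


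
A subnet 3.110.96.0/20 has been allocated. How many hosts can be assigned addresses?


Host bits = 32 - 20 = 12
Total addresses = 2^12 = 4096
Usable = total - 2 (network and broadcast)
Usable hosts: 4094


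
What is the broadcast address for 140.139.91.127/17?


Network: 140.139.0.0/17
Host bits = 15
Set all host bits to 1:
Broadcast: 140.139.127.255


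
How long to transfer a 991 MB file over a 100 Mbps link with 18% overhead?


Effective throughput = 100 * (1 - 18/100) = 82 Mbps
File size in Mb = 991 * 8 = 7928 Mb
Time = 7928 / 82
Time = 96.6829 seconds


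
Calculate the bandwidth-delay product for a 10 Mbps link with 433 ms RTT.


BDP = bandwidth * RTT
= 10 Mbps * 433 ms
= 10 * 1e6 * 433 / 1000 bits
= 4330000 bits
= 541250 bytes
= 528.5645 KB
BDP = 4330000 bits (541250 bytes)


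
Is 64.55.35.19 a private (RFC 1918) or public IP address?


RFC 1918 private ranges:
  10.0.0.0/8 (10.0.0.0 - 10.255.255.255)
  172.16.0.0/12 (172.16.0.0 - 172.31.255.255)
  192.168.0.0/16 (192.168.0.0 - 192.168.255.255)
Public (not in any RFC 1918 range)


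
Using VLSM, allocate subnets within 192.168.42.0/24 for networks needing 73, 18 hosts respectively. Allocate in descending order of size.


73 hosts -> /25 (126 usable): 192.168.42.0/25
18 hosts -> /27 (30 usable): 192.168.42.128/27
Allocation: 192.168.42.0/25 (73 hosts, 126 usable); 192.168.42.128/27 (18 hosts, 30 usable)


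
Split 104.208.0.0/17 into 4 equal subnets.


New prefix = 17 + 2 = 19
Each subnet has 8192 addresses
  104.208.0.0/19
  104.208.32.0/19
  104.208.64.0/19
  104.208.96.0/19
Subnets: 104.208.0.0/19, 104.208.32.0/19, 104.208.64.0/19, 104.208.96.0/19


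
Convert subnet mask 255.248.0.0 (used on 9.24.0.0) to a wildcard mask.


Subnet mask: 255.248.0.0
Wildcard = 255.255.255.255 - subnet mask
255 - 255 = 0
255 - 248 = 7
255 - 0 = 255
255 - 0 = 255
Wildcard: 0.7.255.255


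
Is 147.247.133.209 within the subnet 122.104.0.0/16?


Subnet network: 122.104.0.0
Test IP AND mask: 147.247.0.0
No, 147.247.133.209 is not in 122.104.0.0/16


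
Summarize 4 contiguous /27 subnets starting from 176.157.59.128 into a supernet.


Original prefix: /27
Number of subnets: 4 = 2^2
New prefix = 27 - 2 = 25
Supernet: 176.157.59.128/25


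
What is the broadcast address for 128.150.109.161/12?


Network: 128.144.0.0/12
Host bits = 20
Set all host bits to 1:
Broadcast: 128.159.255.255


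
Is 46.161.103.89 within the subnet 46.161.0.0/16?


Subnet network: 46.161.0.0
Test IP AND mask: 46.161.0.0
Yes, 46.161.103.89 is in 46.161.0.0/16


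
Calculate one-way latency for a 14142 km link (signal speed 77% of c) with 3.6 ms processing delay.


Speed = 0.77 * 3e5 km/s = 231000 km/s
Propagation delay = 14142 / 231000 = 0.0612 s = 61.2208 ms
Processing delay = 3.6 ms
Total one-way latency = 64.8208 ms


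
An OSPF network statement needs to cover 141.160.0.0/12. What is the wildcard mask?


Subnet mask: 255.240.0.0
Wildcard = 255.255.255.255 - subnet mask
255 - 255 = 0
255 - 240 = 15
255 - 0 = 255
255 - 0 = 255
Wildcard: 0.15.255.255


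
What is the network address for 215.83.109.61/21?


IP:   11010111.01010011.01101101.00111101
Mask: 11111111.11111111.11111000.00000000
AND operation:
Net:  11010111.01010011.01101000.00000000
Network: 215.83.104.0/21


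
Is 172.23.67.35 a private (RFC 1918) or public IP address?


RFC 1918 private ranges:
  10.0.0.0/8 (10.0.0.0 - 10.255.255.255)
  172.16.0.0/12 (172.16.0.0 - 172.31.255.255)
  192.168.0.0/16 (192.168.0.0 - 192.168.255.255)
Private (in 172.16.0.0/12)


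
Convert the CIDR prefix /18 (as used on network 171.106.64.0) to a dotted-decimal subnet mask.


/18 means 18 network bits, 14 host bits
Binary: 11111111111111111100000000000000
Mask: 255.255.192.0


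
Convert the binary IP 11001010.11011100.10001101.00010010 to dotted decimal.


11001010 = 202
11011100 = 220
10001101 = 141
00010010 = 18
IP: 202.220.141.18


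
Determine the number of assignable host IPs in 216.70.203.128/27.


Host bits = 32 - 27 = 5
Total addresses = 2^5 = 32
Usable = total - 2 (network and broadcast)
Usable hosts: 30


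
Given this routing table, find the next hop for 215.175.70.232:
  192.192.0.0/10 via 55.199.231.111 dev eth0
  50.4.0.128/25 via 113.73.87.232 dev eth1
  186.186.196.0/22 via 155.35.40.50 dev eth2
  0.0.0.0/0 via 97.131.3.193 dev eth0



Longest prefix match for 215.175.70.232:
  /10 192.192.0.0: no
  /25 50.4.0.128: no
  /22 186.186.196.0: no
  /0 0.0.0.0: MATCH
Selected: next-hop 97.131.3.193 via eth0 (matched /0)


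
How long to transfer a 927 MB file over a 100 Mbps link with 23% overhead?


Effective throughput = 100 * (1 - 23/100) = 77 Mbps
File size in Mb = 927 * 8 = 7416 Mb
Time = 7416 / 77
Time = 96.3117 seconds


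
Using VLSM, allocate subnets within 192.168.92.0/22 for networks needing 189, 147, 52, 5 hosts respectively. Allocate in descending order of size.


189 hosts -> /24 (254 usable): 192.168.92.0/24
147 hosts -> /24 (254 usable): 192.168.93.0/24
52 hosts -> /26 (62 usable): 192.168.94.0/26
5 hosts -> /29 (6 usable): 192.168.94.64/29
Allocation: 192.168.92.0/24 (189 hosts, 254 usable); 192.168.93.0/24 (147 hosts, 254 usable); 192.168.94.0/26 (52 hosts, 62 usable); 192.168.94.64/29 (5 hosts, 6 usable)


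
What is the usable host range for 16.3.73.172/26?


Network: 16.3.73.128
Broadcast: 16.3.73.191
First usable = network + 1
Last usable = broadcast - 1
Range: 16.3.73.129 to 16.3.73.190


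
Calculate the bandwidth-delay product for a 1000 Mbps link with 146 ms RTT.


BDP = bandwidth * RTT
= 1000 Mbps * 146 ms
= 1000 * 1e6 * 146 / 1000 bits
= 146000000 bits
= 18250000 bytes
= 17822.2656 KB
BDP = 146000000 bits (18250000 bytes)


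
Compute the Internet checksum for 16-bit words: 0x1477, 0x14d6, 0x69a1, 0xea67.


Sum all words (with carry folding):
+ 0x1477 = 0x1477
+ 0x14d6 = 0x294d
+ 0x69a1 = 0x92ee
+ 0xea67 = 0x7d56
One's complement: ~0x7d56
Checksum = 0x82a9


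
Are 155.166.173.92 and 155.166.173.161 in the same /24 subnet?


Mask: 255.255.255.0
155.166.173.92 AND mask = 155.166.173.0
155.166.173.161 AND mask = 155.166.173.0
Yes, same subnet (155.166.173.0)


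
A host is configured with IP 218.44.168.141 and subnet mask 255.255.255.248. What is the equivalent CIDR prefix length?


Binary: 11111111.11111111.11111111.11111000
Count leading 1s
Prefix: /29


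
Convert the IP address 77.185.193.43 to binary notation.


77 = 01001101
185 = 10111001
193 = 11000001
43 = 00101011
Binary: 01001101.10111001.11000001.00101011


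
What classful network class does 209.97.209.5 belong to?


First octet: 209
Binary: 11010001
110xxxxx -> Class C (192-223)
Class C, default mask 255.255.255.0 (/24)


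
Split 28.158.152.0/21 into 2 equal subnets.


New prefix = 21 + 1 = 22
Each subnet has 1024 addresses
  28.158.152.0/22
  28.158.156.0/22
Subnets: 28.158.152.0/22, 28.158.156.0/22


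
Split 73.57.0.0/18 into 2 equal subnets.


New prefix = 18 + 1 = 19
Each subnet has 8192 addresses
  73.57.0.0/19
  73.57.32.0/19
Subnets: 73.57.0.0/19, 73.57.32.0/19


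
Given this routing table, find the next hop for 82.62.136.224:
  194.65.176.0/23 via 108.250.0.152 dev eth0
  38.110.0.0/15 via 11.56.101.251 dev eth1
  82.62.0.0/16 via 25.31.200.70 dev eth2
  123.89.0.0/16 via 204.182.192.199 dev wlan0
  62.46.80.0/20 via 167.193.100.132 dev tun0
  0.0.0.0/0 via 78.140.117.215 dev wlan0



Longest prefix match for 82.62.136.224:
  /23 194.65.176.0: no
  /15 38.110.0.0: no
  /16 82.62.0.0: MATCH
  /16 123.89.0.0: no
  /20 62.46.80.0: no
  /0 0.0.0.0: MATCH
Selected: next-hop 25.31.200.70 via eth2 (matched /16)


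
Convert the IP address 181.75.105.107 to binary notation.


181 = 10110101
75 = 01001011
105 = 01101001
107 = 01101011
Binary: 10110101.01001011.01101001.01101011


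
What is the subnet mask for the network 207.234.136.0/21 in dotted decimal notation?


/21 means 21 network bits, 11 host bits
Binary: 11111111111111111111100000000000
Mask: 255.255.248.0


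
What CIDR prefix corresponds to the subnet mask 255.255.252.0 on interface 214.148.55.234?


Binary: 11111111.11111111.11111100.00000000
Count leading 1s
Prefix: /22


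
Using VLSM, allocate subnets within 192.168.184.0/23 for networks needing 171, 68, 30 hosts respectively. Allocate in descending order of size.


171 hosts -> /24 (254 usable): 192.168.184.0/24
68 hosts -> /25 (126 usable): 192.168.185.0/25
30 hosts -> /27 (30 usable): 192.168.185.128/27
Allocation: 192.168.184.0/24 (171 hosts, 254 usable); 192.168.185.0/25 (68 hosts, 126 usable); 192.168.185.128/27 (30 hosts, 30 usable)


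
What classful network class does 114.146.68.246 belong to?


First octet: 114
Binary: 01110010
0xxxxxxx -> Class A (1-126)
Class A, default mask 255.0.0.0 (/8)


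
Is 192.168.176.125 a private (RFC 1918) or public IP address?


RFC 1918 private ranges:
  10.0.0.0/8 (10.0.0.0 - 10.255.255.255)
  172.16.0.0/12 (172.16.0.0 - 172.31.255.255)
  192.168.0.0/16 (192.168.0.0 - 192.168.255.255)
Private (in 192.168.0.0/16)


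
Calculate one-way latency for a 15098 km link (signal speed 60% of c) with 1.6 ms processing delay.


Speed = 0.6 * 3e5 km/s = 180000 km/s
Propagation delay = 15098 / 180000 = 0.0839 s = 83.8778 ms
Processing delay = 1.6 ms
Total one-way latency = 85.4778 ms


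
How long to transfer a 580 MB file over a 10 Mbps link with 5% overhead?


Effective throughput = 10 * (1 - 5/100) = 9.5 Mbps
File size in Mb = 580 * 8 = 4640 Mb
Time = 4640 / 9.5
Time = 488.4211 seconds


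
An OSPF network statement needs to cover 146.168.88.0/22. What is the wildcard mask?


Subnet mask: 255.255.252.0
Wildcard = 255.255.255.255 - subnet mask
255 - 255 = 0
255 - 255 = 0
255 - 252 = 3
255 - 0 = 255
Wildcard: 0.0.3.255


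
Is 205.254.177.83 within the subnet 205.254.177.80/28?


Subnet network: 205.254.177.80
Test IP AND mask: 205.254.177.80
Yes, 205.254.177.83 is in 205.254.177.80/28


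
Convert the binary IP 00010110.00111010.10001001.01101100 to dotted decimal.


00010110 = 22
00111010 = 58
10001001 = 137
01101100 = 108
IP: 22.58.137.108


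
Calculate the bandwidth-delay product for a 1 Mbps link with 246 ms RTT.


BDP = bandwidth * RTT
= 1 Mbps * 246 ms
= 1 * 1e6 * 246 / 1000 bits
= 246000 bits
= 30750 bytes
= 30.0293 KB
BDP = 246000 bits (30750 bytes)


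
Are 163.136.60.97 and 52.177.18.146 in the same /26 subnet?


Mask: 255.255.255.192
163.136.60.97 AND mask = 163.136.60.64
52.177.18.146 AND mask = 52.177.18.128
No, different subnets (163.136.60.64 vs 52.177.18.128)


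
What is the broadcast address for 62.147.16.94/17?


Network: 62.147.0.0/17
Host bits = 15
Set all host bits to 1:
Broadcast: 62.147.127.255


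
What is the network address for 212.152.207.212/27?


IP:   11010100.10011000.11001111.11010100
Mask: 11111111.11111111.11111111.11100000
AND operation:
Net:  11010100.10011000.11001111.11000000
Network: 212.152.207.192/27


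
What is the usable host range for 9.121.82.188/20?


Network: 9.121.80.0
Broadcast: 9.121.95.255
First usable = network + 1
Last usable = broadcast - 1
Range: 9.121.80.1 to 9.121.95.254


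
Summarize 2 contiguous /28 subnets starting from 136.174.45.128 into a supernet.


Original prefix: /28
Number of subnets: 2 = 2^1
New prefix = 28 - 1 = 27
Supernet: 136.174.45.128/27


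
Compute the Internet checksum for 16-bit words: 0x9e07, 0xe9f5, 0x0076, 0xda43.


Sum all words (with carry folding):
+ 0x9e07 = 0x9e07
+ 0xe9f5 = 0x87fd
+ 0x0076 = 0x8873
+ 0xda43 = 0x62b7
One's complement: ~0x62b7
Checksum = 0x9d48


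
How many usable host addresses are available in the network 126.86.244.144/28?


Host bits = 32 - 28 = 4
Total addresses = 2^4 = 16
Usable = total - 2 (network and broadcast)
Usable hosts: 14


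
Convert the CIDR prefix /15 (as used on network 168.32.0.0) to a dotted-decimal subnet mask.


/15 means 15 network bits, 17 host bits
Binary: 11111111111111100000000000000000
Mask: 255.254.0.0


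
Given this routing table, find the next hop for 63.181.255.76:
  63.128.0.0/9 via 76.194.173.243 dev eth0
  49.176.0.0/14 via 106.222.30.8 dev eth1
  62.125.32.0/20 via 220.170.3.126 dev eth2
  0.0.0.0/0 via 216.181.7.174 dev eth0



Longest prefix match for 63.181.255.76:
  /9 63.128.0.0: MATCH
  /14 49.176.0.0: no
  /20 62.125.32.0: no
  /0 0.0.0.0: MATCH
Selected: next-hop 76.194.173.243 via eth0 (matched /9)


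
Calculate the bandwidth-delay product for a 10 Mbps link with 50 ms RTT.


BDP = bandwidth * RTT
= 10 Mbps * 50 ms
= 10 * 1e6 * 50 / 1000 bits
= 500000 bits
= 62500 bytes
= 61.0352 KB
BDP = 500000 bits (62500 bytes)


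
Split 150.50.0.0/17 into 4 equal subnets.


New prefix = 17 + 2 = 19
Each subnet has 8192 addresses
  150.50.0.0/19
  150.50.32.0/19
  150.50.64.0/19
  150.50.96.0/19
Subnets: 150.50.0.0/19, 150.50.32.0/19, 150.50.64.0/19, 150.50.96.0/19


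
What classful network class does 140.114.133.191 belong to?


First octet: 140
Binary: 10001100
10xxxxxx -> Class B (128-191)
Class B, default mask 255.255.0.0 (/16)


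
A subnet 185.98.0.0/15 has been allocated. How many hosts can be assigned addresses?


Host bits = 32 - 15 = 17
Total addresses = 2^17 = 131072
Usable = total - 2 (network and broadcast)
Usable hosts: 131070


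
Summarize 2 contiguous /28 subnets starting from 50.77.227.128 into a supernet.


Original prefix: /28
Number of subnets: 2 = 2^1
New prefix = 28 - 1 = 27
Supernet: 50.77.227.128/27


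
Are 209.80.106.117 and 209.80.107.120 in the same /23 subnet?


Mask: 255.255.254.0
209.80.106.117 AND mask = 209.80.106.0
209.80.107.120 AND mask = 209.80.106.0
Yes, same subnet (209.80.106.0)


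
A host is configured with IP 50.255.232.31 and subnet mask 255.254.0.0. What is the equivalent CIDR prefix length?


Binary: 11111111.11111110.00000000.00000000
Count leading 1s
Prefix: /15


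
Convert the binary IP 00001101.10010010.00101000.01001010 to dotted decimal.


00001101 = 13
10010010 = 146
00101000 = 40
01001010 = 74
IP: 13.146.40.74


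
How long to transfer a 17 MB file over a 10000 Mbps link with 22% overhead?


Effective throughput = 10000 * (1 - 22/100) = 7800 Mbps
File size in Mb = 17 * 8 = 136 Mb
Time = 136 / 7800
Time = 0.0174 seconds


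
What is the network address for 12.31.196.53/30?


IP:   00001100.00011111.11000100.00110101
Mask: 11111111.11111111.11111111.11111100
AND operation:
Net:  00001100.00011111.11000100.00110100
Network: 12.31.196.52/30


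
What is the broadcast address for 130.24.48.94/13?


Network: 130.24.0.0/13
Host bits = 19
Set all host bits to 1:
Broadcast: 130.31.255.255


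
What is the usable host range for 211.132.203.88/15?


Network: 211.132.0.0
Broadcast: 211.133.255.255
First usable = network + 1
Last usable = broadcast - 1
Range: 211.132.0.1 to 211.133.255.254


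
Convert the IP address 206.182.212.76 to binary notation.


206 = 11001110
182 = 10110110
212 = 11010100
76 = 01001100
Binary: 11001110.10110110.11010100.01001100


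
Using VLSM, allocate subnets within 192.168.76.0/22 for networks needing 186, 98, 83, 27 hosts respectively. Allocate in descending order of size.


186 hosts -> /24 (254 usable): 192.168.76.0/24
98 hosts -> /25 (126 usable): 192.168.77.0/25
83 hosts -> /25 (126 usable): 192.168.77.128/25
27 hosts -> /27 (30 usable): 192.168.78.0/27
Allocation: 192.168.76.0/24 (186 hosts, 254 usable); 192.168.77.0/25 (98 hosts, 126 usable); 192.168.77.128/25 (83 hosts, 126 usable); 192.168.78.0/27 (27 hosts, 30 usable)


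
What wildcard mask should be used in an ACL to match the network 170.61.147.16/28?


Subnet mask: 255.255.255.240
Wildcard = 255.255.255.255 - subnet mask
255 - 255 = 0
255 - 255 = 0
255 - 255 = 0
255 - 240 = 15
Wildcard: 0.0.0.15


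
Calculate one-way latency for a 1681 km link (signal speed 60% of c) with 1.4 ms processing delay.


Speed = 0.6 * 3e5 km/s = 180000 km/s
Propagation delay = 1681 / 180000 = 0.0093 s = 9.3389 ms
Processing delay = 1.4 ms
Total one-way latency = 10.7389 ms


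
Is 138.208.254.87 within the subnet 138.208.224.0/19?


Subnet network: 138.208.224.0
Test IP AND mask: 138.208.224.0
Yes, 138.208.254.87 is in 138.208.224.0/19


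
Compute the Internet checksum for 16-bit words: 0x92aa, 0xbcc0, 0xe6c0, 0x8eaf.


Sum all words (with carry folding):
+ 0x92aa = 0x92aa
+ 0xbcc0 = 0x4f6b
+ 0xe6c0 = 0x362c
+ 0x8eaf = 0xc4db
One's complement: ~0xc4db
Checksum = 0x3b24


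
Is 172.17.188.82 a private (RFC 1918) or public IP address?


RFC 1918 private ranges:
  10.0.0.0/8 (10.0.0.0 - 10.255.255.255)
  172.16.0.0/12 (172.16.0.0 - 172.31.255.255)
  192.168.0.0/16 (192.168.0.0 - 192.168.255.255)
Private (in 172.16.0.0/12)


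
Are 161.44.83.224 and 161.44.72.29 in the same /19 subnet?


Mask: 255.255.224.0
161.44.83.224 AND mask = 161.44.64.0
161.44.72.29 AND mask = 161.44.64.0
Yes, same subnet (161.44.64.0)


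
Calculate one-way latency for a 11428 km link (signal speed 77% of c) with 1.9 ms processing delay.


Speed = 0.77 * 3e5 km/s = 231000 km/s
Propagation delay = 11428 / 231000 = 0.0495 s = 49.4719 ms
Processing delay = 1.9 ms
Total one-way latency = 51.3719 ms


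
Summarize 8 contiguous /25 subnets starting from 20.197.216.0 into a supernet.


Original prefix: /25
Number of subnets: 8 = 2^3
New prefix = 25 - 3 = 22
Supernet: 20.197.216.0/22


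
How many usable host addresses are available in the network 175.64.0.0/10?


Host bits = 32 - 10 = 22
Total addresses = 2^22 = 4194304
Usable = total - 2 (network and broadcast)
Usable hosts: 4194302


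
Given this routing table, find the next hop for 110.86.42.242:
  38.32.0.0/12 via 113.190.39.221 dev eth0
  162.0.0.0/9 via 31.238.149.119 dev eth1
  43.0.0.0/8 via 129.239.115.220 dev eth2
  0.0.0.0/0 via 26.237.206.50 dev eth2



Longest prefix match for 110.86.42.242:
  /12 38.32.0.0: no
  /9 162.0.0.0: no
  /8 43.0.0.0: no
  /0 0.0.0.0: MATCH
Selected: next-hop 26.237.206.50 via eth2 (matched /0)


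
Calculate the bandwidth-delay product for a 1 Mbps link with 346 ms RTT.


BDP = bandwidth * RTT
= 1 Mbps * 346 ms
= 1 * 1e6 * 346 / 1000 bits
= 346000 bits
= 43250 bytes
= 42.2363 KB
BDP = 346000 bits (43250 bytes)


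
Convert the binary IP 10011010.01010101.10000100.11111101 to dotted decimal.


10011010 = 154
01010101 = 85
10000100 = 132
11111101 = 253
IP: 154.85.132.253
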